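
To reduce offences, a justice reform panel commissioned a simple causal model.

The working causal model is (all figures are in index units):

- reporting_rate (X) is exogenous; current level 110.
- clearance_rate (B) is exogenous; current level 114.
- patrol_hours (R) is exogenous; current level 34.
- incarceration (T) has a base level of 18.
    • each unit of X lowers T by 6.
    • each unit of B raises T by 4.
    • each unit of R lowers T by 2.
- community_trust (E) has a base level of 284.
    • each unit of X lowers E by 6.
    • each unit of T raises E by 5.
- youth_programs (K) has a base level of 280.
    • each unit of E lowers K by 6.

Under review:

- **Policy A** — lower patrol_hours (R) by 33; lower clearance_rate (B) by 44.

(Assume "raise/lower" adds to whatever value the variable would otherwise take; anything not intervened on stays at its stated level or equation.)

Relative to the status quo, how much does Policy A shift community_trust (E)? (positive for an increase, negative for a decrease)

-550

Baseline:
  X = 110
  B = 114
  R = 34
  T = 18 − 6·110 + 4·114 − 2·34 = -254
  E = 284 − 6·110 + 5·(-254) = -1646
Policy A (R − 33, B − 44):
  X = 110
  B = 114 − 44 = 70
  R = 34 − 33 = 1
  T = 18 − 6·110 + 4·70 − 2·1 = -364
  E = 284 − 6·110 + 5·(-364) = -2196
Change in E: -2196 − (-1646) = -550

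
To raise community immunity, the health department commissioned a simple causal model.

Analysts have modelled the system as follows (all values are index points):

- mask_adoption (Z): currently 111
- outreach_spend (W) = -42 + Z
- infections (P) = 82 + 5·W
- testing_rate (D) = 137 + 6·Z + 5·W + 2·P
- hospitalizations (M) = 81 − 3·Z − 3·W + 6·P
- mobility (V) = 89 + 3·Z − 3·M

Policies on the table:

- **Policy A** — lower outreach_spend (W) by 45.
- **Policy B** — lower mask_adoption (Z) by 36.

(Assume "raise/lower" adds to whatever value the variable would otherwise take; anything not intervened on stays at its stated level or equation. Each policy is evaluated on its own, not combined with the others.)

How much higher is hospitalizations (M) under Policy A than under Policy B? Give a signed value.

-351

Policy A (W − 45):
  Z = 111
  W = -42 + 111 (−45 from intervention) = 24
  P = 82 + 5·24 = 202
  M = 81 − 3·111 − 3·24 + 6·202 = 888
Policy B (Z − 36):
  Z = 111 − 36 = 75
  W = -42 + 75 = 33
  P = 82 + 5·33 = 247
  M = 81 − 3·75 − 3·33 + 6·247 = 1239
M: 888 − 1239 = -351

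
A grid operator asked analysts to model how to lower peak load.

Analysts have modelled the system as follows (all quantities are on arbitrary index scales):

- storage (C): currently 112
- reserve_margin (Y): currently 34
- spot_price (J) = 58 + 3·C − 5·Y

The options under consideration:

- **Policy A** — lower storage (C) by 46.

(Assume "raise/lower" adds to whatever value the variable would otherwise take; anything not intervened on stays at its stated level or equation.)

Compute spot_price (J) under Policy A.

86

Policy A (C − 46):
  C = 112 − 46 = 66
  Y = 34
  J = 58 + 3·66 − 5·34 = 86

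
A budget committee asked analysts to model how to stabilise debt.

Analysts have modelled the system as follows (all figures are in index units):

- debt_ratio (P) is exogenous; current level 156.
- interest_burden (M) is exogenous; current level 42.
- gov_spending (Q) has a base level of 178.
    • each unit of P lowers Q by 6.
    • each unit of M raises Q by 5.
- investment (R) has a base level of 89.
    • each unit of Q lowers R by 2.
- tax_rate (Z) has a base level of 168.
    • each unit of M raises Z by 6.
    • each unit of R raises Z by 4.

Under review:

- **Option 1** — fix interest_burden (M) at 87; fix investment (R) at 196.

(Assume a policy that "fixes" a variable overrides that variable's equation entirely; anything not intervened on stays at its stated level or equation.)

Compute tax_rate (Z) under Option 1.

1474

Option 1 (M := 87, R := 196):
  P = 156
  M = 87
  Q = 178 − 6·156 + 5·87 = -323
  R = 196
  Z = 168 + 6·87 + 4·196 = 1474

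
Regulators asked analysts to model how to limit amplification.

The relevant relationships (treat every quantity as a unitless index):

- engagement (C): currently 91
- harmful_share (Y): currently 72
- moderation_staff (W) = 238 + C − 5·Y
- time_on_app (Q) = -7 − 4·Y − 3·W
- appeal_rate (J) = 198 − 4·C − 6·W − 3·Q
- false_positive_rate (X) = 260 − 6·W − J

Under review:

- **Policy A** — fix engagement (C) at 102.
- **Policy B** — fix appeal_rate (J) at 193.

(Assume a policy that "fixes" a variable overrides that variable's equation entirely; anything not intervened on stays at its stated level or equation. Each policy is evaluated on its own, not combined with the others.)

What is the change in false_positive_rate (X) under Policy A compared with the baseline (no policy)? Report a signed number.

Baseline:
  C = 91
  Y = 72
  W = 238 + 91 − 5·72 = -31
  Q = -7 − 4·72 − 3·(-31) = -202
  J = 198 − 4·91 − 6·(-31) − 3·(-202) = 626
  X = 260 − 6·(-31) − 626 = -180
Policy A (C := 102):
  C = 102
  Y = 72
  W = 238 + 102 − 5·72 = -20
  Q = -7 − 4·72 − 3·(-20) = -235
  J = 198 − 4·102 − 6·(-20) − 3·(-235) = 615
  X = 260 − 6·(-20) − 615 = -235
Change in X: -235 − (-180) = -55

-55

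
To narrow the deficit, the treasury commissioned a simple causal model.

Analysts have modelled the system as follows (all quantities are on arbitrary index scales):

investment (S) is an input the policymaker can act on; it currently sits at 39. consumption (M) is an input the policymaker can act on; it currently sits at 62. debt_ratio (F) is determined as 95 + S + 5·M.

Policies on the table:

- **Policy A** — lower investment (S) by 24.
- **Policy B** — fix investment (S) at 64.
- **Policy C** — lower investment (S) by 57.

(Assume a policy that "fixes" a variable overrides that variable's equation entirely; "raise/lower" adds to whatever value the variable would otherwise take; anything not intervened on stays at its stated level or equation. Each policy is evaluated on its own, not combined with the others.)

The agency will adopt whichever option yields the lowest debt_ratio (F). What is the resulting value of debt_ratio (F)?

Policy A (S − 24):
  S = 39 − 24 = 15
  M = 62
  F = 95 + 15 + 5·62 = 420
Policy B (S := 64):
  S = 64
  M = 62
  F = 95 + 64 + 5·62 = 469
Policy C (S − 57):
  S = 39 − 57 = -18
  M = 62
  F = 95 + (-18) + 5·62 = 387
Comparing — Policy A: F=420, Policy B: F=469, Policy C: F=387. Lowest is 387 (Policy C).

387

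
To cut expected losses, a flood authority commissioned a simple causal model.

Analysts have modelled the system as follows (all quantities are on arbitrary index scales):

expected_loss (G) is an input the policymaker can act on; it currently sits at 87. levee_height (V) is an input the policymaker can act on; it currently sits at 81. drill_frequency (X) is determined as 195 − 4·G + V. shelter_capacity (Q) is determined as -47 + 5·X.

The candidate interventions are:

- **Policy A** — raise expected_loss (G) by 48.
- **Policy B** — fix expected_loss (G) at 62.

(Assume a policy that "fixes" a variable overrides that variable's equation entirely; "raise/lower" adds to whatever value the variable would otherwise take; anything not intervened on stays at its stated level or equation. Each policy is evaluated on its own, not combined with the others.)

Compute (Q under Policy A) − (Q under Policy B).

-1460

Policy A (G + 48):
  G = 87 + 48 = 135
  V = 81
  X = 195 − 4·135 + 81 = -264
  Q = -47 + 5·(-264) = -1367
Policy B (G := 62):
  G = 62
  V = 81
  X = 195 − 4·62 + 81 = 28
  Q = -47 + 5·28 = 93
Q: -1367 − 93 = -1460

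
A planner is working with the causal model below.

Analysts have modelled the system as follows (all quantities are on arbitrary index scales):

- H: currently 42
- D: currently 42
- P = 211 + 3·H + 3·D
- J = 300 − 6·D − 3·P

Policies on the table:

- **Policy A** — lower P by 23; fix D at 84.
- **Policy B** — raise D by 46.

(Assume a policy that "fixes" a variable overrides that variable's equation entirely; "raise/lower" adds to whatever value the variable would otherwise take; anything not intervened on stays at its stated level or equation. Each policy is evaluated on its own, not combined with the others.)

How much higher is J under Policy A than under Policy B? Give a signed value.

129

Policy A (P − 23, D := 84):
  H = 42
  D = 84
  P = 211 + 3·42 + 3·84 (−23 from intervention) = 566
  J = 300 − 6·84 − 3·566 = -1902
Policy B (D + 46):
  H = 42
  D = 42 + 46 = 88
  P = 211 + 3·42 + 3·88 = 601
  J = 300 − 6·88 − 3·601 = -2031
J: -1902 − (-2031) = 129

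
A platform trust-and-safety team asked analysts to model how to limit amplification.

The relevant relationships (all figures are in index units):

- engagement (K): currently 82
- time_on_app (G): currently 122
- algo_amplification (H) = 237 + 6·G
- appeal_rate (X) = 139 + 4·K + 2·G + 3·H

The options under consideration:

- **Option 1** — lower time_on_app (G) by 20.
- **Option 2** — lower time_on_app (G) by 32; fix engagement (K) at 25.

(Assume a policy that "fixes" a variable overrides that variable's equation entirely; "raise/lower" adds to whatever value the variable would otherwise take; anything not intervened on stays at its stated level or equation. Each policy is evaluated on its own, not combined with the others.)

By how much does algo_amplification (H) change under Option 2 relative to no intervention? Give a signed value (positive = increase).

-192

Baseline:
  G = 122
  H = 237 + 6·122 = 969
Option 2 (G − 32, K := 25):
  G = 122 − 32 = 90
  H = 237 + 6·90 = 777
Change in H: 777 − 969 = -192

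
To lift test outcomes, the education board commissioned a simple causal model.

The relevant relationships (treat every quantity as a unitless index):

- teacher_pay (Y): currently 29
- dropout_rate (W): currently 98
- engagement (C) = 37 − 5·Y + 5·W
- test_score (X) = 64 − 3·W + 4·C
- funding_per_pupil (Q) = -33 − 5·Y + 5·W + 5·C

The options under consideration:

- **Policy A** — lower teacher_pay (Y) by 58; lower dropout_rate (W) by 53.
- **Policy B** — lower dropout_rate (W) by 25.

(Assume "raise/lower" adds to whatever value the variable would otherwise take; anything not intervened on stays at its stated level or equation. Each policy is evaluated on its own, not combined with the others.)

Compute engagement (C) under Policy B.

257

Policy B (W − 25):
  Y = 29
  W = 98 − 25 = 73
  C = 37 − 5·29 + 5·73 = 257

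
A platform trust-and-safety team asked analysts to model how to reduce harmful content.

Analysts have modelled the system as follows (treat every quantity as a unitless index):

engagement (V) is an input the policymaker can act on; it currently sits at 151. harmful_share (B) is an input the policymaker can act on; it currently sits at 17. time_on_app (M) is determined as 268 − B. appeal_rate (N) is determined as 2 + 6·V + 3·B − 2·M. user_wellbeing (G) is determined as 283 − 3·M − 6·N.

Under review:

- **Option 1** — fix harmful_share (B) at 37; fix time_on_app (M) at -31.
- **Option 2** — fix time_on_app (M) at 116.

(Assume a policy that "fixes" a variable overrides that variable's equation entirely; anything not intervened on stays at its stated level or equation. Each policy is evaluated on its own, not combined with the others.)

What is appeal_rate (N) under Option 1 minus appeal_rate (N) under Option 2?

Option 1 (B := 37, M := -31):
  V = 151
  B = 37
  M = -31
  N = 2 + 6·151 + 3·37 − 2·(-31) = 1081
Option 2 (M := 116):
  V = 151
  B = 17
  M = 116
  N = 2 + 6·151 + 3·17 − 2·116 = 727
N: 1081 − 727 = 354

354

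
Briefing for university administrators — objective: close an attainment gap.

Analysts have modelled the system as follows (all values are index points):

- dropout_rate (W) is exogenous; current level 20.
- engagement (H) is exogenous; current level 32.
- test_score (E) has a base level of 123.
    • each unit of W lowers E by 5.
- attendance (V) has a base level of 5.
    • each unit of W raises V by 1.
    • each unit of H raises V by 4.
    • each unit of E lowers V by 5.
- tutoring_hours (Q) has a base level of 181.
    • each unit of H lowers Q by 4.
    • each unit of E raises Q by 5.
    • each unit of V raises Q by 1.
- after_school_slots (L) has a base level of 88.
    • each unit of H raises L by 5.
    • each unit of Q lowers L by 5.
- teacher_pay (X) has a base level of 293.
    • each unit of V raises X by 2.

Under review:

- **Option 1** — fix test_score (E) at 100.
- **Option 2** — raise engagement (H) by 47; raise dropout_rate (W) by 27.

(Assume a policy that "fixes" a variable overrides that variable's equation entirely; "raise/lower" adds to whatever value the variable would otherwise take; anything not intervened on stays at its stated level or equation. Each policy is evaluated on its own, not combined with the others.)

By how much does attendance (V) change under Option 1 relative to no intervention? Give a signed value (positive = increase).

Baseline:
  W = 20
  H = 32
  E = 123 − 5·20 = 23
  V = 5 + 20 + 4·32 − 5·23 = 38
Option 1 (E := 100):
  W = 20
  H = 32
  E = 100
  V = 5 + 20 + 4·32 − 5·100 = -347
Change in V: -347 − 38 = -385

-385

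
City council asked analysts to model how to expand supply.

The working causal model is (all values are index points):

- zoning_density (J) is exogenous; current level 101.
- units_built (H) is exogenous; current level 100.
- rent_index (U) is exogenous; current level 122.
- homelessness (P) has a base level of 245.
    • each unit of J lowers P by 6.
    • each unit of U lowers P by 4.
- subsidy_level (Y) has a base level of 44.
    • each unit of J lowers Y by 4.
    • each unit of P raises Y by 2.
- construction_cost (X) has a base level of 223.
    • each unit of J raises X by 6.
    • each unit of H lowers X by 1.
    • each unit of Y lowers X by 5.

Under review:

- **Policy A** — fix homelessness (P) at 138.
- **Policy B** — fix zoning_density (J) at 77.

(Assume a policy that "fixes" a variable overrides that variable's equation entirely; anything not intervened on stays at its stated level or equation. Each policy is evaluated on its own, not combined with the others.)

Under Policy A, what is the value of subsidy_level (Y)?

Policy A (P := 138):
  J = 101
  U = 122
  P = 138
  Y = 44 − 4·101 + 2·138 = -84

-84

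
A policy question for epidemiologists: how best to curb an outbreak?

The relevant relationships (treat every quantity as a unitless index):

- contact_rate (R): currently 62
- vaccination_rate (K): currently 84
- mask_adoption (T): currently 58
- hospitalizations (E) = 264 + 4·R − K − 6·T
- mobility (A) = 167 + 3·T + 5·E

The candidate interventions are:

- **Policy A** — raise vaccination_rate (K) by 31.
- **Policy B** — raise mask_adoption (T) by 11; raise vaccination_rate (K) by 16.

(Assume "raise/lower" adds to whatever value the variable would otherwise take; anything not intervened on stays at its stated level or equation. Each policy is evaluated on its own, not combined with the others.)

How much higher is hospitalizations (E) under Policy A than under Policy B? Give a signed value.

51

Policy A (K + 31):
  R = 62
  K = 84 + 31 = 115
  T = 58
  E = 264 + 4·62 − 115 − 6·58 = 49
Policy B (T + 11, K + 16):
  R = 62
  K = 84 + 16 = 100
  T = 58 + 11 = 69
  E = 264 + 4·62 − 100 − 6·69 = -2
E: 49 − (-2) = 51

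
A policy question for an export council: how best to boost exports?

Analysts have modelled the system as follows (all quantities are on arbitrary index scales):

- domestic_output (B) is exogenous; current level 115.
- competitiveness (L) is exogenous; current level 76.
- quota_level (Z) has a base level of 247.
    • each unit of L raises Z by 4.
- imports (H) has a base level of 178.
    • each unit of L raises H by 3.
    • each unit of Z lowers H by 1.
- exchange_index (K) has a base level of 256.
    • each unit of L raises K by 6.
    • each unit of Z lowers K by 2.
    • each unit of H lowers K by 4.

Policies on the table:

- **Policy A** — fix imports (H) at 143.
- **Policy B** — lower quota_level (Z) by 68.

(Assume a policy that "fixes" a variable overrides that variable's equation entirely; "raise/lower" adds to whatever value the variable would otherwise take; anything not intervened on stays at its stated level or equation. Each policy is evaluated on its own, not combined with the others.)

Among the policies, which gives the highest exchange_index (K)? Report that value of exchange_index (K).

Policy A (H := 143):
  L = 76
  Z = 247 + 4·76 = 551
  H = 143
  K = 256 + 6·76 − 2·551 − 4·143 = -962
Policy B (Z − 68):
  L = 76
  Z = 247 + 4·76 (−68 from intervention) = 483
  H = 178 + 3·76 − 483 = -77
  K = 256 + 6·76 − 2·483 − 4·(-77) = 54
Comparing — Policy A: K=-962, Policy B: K=54. Highest is 54 (Policy B).

54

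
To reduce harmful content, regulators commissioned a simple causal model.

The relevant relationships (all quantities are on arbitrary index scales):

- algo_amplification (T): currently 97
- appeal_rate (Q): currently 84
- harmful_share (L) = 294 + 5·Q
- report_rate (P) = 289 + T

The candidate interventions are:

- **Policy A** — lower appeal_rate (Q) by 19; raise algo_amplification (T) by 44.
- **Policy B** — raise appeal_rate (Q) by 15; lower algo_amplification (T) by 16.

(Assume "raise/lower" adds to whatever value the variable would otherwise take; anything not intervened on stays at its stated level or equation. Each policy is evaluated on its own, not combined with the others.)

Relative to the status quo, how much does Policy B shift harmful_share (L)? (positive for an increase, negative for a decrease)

75

Baseline:
  Q = 84
  L = 294 + 5·84 = 714
Policy B (Q + 15, T − 16):
  Q = 84 + 15 = 99
  L = 294 + 5·99 = 789
Change in L: 789 − 714 = 75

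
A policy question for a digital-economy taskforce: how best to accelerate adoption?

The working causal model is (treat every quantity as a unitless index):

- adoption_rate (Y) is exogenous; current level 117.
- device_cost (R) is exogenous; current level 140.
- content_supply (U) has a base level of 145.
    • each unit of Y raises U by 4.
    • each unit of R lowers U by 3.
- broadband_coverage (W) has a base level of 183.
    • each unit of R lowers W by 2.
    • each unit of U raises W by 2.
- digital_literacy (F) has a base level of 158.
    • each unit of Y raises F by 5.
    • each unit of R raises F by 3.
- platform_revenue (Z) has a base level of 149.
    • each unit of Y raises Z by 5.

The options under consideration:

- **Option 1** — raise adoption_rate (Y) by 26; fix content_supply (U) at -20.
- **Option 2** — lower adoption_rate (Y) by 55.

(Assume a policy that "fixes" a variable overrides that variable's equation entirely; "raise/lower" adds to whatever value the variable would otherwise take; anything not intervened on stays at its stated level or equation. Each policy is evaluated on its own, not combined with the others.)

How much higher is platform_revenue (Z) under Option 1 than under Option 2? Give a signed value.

405

Option 1 (Y + 26, U := -20):
  Y = 117 + 26 = 143
  Z = 149 + 5·143 = 864
Option 2 (Y − 55):
  Y = 117 − 55 = 62
  Z = 149 + 5·62 = 459
Z: 864 − 459 = 405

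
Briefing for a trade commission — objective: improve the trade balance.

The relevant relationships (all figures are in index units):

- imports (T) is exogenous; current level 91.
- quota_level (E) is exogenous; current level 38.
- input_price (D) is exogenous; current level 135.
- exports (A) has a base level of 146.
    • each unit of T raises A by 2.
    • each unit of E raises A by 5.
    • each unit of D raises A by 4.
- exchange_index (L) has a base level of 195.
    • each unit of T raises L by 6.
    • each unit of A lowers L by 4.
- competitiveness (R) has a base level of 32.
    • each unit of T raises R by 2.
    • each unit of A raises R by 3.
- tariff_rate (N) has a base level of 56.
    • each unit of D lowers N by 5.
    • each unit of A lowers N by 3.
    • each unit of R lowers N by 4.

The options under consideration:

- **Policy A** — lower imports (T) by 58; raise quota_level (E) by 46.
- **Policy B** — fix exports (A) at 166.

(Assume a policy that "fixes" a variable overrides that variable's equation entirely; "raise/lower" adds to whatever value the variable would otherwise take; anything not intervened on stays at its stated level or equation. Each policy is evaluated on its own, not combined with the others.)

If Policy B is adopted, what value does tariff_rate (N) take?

Policy B (A := 166):
  T = 91
  E = 38
  D = 135
  A = 166
  R = 32 + 2·91 + 3·166 = 712
  N = 56 − 5·135 − 3·166 − 4·712 = -3965

-3965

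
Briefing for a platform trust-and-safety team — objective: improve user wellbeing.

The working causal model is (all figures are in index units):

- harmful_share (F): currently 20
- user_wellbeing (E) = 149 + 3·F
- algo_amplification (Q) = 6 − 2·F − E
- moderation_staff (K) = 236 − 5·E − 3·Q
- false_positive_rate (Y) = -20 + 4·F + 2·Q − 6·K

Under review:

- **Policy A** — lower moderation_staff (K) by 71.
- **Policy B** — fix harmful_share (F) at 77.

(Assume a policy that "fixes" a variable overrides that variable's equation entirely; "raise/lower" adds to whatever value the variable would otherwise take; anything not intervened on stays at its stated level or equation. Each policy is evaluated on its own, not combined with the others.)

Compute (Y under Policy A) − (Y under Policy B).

768

Policy A (K − 71):
  F = 20
  E = 149 + 3·20 = 209
  Q = 6 − 2·20 − 209 = -243
  K = 236 − 5·209 − 3·(-243) (−71 from intervention) = -151
  Y = -20 + 4·20 + 2·(-243) − 6·(-151) = 480
Policy B (F := 77):
  F = 77
  E = 149 + 3·77 = 380
  Q = 6 − 2·77 − 380 = -528
  K = 236 − 5·380 − 3·(-528) = -80
  Y = -20 + 4·77 + 2·(-528) − 6·(-80) = -288
Y: 480 − (-288) = 768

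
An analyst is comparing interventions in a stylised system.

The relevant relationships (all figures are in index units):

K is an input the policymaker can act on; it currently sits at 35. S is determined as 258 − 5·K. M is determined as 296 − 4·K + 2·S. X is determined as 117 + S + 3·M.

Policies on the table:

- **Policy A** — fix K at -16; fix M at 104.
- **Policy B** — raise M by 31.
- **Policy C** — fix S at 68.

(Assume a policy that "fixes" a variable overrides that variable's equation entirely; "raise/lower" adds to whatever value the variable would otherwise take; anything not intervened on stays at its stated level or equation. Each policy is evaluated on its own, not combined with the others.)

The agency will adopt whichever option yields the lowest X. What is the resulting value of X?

Policy A (K := -16, M := 104):
  K = -16
  S = 258 − 5·(-16) = 338
  M = 104
  X = 117 + 338 + 3·104 = 767
Policy B (M + 31):
  K = 35
  S = 258 − 5·35 = 83
  M = 296 − 4·35 + 2·83 (+31 from intervention) = 353
  X = 117 + 83 + 3·353 = 1259
Policy C (S := 68):
  K = 35
  S = 68
  M = 296 − 4·35 + 2·68 = 292
  X = 117 + 68 + 3·292 = 1061
Comparing — Policy A: X=767, Policy B: X=1259, Policy C: X=1061. Lowest is 767 (Policy A).

767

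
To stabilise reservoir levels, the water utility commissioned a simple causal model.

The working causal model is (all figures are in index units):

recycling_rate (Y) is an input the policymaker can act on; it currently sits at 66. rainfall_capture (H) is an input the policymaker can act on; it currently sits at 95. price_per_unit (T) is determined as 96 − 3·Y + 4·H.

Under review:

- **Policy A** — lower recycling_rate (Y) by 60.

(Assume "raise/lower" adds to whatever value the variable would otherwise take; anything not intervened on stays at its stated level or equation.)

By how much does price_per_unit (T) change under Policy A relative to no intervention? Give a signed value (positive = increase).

Baseline:
  Y = 66
  H = 95
  T = 96 − 3·66 + 4·95 = 278
Policy A (Y − 60):
  Y = 66 − 60 = 6
  H = 95
  T = 96 − 3·6 + 4·95 = 458
Change in T: 458 − 278 = 180

180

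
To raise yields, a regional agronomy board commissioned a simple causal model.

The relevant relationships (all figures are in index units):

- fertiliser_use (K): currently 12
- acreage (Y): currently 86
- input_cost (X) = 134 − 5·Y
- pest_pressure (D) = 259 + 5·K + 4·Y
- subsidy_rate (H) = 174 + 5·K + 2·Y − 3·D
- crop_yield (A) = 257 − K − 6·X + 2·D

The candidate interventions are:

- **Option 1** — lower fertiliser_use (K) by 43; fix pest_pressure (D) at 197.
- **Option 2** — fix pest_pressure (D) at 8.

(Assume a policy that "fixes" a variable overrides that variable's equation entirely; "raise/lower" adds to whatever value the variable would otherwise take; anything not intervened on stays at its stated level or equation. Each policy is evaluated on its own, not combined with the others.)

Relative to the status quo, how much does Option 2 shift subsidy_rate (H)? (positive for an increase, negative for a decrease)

1965

Baseline:
  K = 12
  Y = 86
  D = 259 + 5·12 + 4·86 = 663
  H = 174 + 5·12 + 2·86 − 3·663 = -1583
Option 2 (D := 8):
  K = 12
  Y = 86
  D = 8
  H = 174 + 5·12 + 2·86 − 3·8 = 382
Change in H: 382 − (-1583) = 1965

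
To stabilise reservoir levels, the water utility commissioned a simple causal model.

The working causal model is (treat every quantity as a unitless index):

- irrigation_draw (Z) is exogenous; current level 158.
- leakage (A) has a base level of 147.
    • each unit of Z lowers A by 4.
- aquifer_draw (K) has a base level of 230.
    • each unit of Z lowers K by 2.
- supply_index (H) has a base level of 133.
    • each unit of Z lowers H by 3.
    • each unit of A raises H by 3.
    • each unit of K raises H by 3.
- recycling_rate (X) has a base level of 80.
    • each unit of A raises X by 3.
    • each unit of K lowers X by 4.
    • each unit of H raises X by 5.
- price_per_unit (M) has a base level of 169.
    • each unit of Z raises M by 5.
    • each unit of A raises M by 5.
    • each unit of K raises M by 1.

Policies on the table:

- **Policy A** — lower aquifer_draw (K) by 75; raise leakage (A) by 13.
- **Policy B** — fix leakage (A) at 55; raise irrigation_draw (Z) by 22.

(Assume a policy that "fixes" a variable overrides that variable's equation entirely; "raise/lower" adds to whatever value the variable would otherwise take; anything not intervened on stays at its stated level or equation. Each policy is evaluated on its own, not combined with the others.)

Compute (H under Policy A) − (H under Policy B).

Policy A (K − 75, A + 13):
  Z = 158
  A = 147 − 4·158 (+13 from intervention) = -472
  K = 230 − 2·158 (−75 from intervention) = -161
  H = 133 − 3·158 + 3·(-472) + 3·(-161) = -2240
Policy B (A := 55, Z + 22):
  Z = 158 + 22 = 180
  A = 55
  K = 230 − 2·180 = -130
  H = 133 − 3·180 + 3·55 + 3·(-130) = -632
H: -2240 − (-632) = -1608

-1608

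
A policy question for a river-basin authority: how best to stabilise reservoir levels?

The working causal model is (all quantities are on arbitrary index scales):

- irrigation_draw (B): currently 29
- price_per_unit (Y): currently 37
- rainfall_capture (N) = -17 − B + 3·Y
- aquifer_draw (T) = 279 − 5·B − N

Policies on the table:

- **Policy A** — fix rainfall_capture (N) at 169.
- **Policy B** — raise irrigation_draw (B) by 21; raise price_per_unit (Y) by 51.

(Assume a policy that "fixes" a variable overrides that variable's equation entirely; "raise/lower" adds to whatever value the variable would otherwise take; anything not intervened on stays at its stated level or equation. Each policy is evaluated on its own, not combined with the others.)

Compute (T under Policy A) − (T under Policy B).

Policy A (N := 169):
  B = 29
  Y = 37
  N = 169
  T = 279 − 5·29 − 169 = -35
Policy B (B + 21, Y + 51):
  B = 29 + 21 = 50
  Y = 37 + 51 = 88
  N = -17 − 50 + 3·88 = 197
  T = 279 − 5·50 − 197 = -168
T: -35 − (-168) = 133

133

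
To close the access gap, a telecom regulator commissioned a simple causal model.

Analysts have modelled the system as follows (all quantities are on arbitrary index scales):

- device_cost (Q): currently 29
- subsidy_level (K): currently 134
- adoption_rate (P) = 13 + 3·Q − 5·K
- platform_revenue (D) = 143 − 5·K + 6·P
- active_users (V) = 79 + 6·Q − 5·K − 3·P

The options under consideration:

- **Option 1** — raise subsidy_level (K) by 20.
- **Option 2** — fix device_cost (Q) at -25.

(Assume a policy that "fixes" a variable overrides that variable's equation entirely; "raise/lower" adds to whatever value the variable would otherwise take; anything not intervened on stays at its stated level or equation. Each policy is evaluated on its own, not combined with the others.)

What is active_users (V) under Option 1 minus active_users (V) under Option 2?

Option 1 (K + 20):
  Q = 29
  K = 134 + 20 = 154
  P = 13 + 3·29 − 5·154 = -670
  V = 79 + 6·29 − 5·154 − 3·(-670) = 1493
Option 2 (Q := -25):
  Q = -25
  K = 134
  P = 13 + 3·(-25) − 5·134 = -732
  V = 79 + 6·(-25) − 5·134 − 3·(-732) = 1455
V: 1493 − 1455 = 38

38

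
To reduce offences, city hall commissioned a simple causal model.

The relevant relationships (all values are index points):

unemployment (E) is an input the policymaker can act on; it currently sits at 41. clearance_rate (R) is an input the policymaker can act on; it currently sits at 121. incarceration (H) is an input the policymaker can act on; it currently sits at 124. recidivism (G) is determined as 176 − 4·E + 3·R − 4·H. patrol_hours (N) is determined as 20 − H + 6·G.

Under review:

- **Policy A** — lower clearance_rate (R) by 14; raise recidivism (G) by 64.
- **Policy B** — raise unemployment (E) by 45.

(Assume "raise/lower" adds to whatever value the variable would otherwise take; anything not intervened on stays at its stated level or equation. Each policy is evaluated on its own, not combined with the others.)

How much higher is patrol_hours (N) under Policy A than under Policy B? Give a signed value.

Policy A (R − 14, G + 64):
  E = 41
  R = 121 − 14 = 107
  H = 124
  G = 176 − 4·41 + 3·107 − 4·124 (+64 from intervention) = -99
  N = 20 − 124 + 6·(-99) = -698
Policy B (E + 45):
  E = 41 + 45 = 86
  R = 121
  H = 124
  G = 176 − 4·86 + 3·121 − 4·124 = -301
  N = 20 − 124 + 6·(-301) = -1910
N: -698 − (-1910) = 1212

1212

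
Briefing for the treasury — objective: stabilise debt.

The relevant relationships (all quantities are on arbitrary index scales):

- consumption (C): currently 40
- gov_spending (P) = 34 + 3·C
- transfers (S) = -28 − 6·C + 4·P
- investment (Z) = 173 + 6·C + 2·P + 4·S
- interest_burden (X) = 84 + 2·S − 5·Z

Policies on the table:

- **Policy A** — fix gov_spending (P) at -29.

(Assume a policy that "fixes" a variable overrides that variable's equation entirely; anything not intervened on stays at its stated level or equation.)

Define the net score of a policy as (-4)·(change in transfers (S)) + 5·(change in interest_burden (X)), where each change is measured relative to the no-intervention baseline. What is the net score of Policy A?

Baseline:
  C = 40
  P = 34 + 3·40 = 154
  S = -28 − 6·40 + 4·154 = 348
  Z = 173 + 6·40 + 2·154 + 4·348 = 2113
  X = 84 + 2·348 − 5·2113 = -9785
Policy A (P := -29):
  C = 40
  P = -29
  S = -28 − 6·40 + 4·(-29) = -384
  Z = 173 + 6·40 + 2·(-29) + 4·(-384) = -1181
  X = 84 + 2·(-384) − 5·(-1181) = 5221
ΔS = -384 − 348 = -732; ΔX = 5221 − (-9785) = 15006
Score = (-4)·(-732) + 5·15006 = 77958

77958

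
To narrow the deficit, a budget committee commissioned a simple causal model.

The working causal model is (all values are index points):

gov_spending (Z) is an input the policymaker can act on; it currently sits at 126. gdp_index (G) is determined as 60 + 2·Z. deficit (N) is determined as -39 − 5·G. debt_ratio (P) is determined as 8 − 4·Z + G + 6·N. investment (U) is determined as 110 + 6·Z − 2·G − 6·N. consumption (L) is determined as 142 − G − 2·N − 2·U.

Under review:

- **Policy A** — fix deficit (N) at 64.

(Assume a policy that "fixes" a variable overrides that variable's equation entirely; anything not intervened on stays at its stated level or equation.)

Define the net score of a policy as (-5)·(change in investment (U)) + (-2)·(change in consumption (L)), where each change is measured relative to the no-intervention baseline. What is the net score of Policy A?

Baseline:
  Z = 126
  G = 60 + 2·126 = 312
  N = -39 − 5·312 = -1599
  U = 110 + 6·126 − 2·312 − 6·(-1599) = 9836
  L = 142 − 312 − 2·(-1599) − 2·9836 = -16644
Policy A (N := 64):
  Z = 126
  G = 60 + 2·126 = 312
  N = 64
  U = 110 + 6·126 − 2·312 − 6·64 = -142
  L = 142 − 312 − 2·64 − 2·(-142) = -14
ΔU = -142 − 9836 = -9978; ΔL = -14 − (-16644) = 16630
Score = (-5)·(-9978) + (-2)·16630 = 16630

16630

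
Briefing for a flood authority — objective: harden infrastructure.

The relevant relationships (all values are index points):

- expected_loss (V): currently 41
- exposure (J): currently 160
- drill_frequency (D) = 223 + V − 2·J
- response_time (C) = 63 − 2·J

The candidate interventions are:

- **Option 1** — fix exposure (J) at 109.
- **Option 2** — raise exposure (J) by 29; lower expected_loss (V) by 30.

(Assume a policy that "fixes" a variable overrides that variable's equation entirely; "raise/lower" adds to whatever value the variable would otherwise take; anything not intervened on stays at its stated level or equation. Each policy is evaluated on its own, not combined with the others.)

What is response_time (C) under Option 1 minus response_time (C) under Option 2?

160

Option 1 (J := 109):
  J = 109
  C = 63 − 2·109 = -155
Option 2 (J + 29, V − 30):
  J = 160 + 29 = 189
  C = 63 − 2·189 = -315
C: -155 − (-315) = 160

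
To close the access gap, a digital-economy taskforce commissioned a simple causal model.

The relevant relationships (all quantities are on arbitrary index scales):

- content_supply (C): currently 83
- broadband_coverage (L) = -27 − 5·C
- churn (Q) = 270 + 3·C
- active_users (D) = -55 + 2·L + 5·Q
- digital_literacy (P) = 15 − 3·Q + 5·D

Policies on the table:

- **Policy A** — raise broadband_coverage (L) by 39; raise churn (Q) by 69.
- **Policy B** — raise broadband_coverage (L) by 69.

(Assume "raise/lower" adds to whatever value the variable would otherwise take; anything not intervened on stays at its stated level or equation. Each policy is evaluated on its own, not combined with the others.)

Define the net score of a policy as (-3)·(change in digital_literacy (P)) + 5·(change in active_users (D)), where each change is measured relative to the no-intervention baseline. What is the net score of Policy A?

Baseline:
  C = 83
  L = -27 − 5·83 = -442
  Q = 270 + 3·83 = 519
  D = -55 + 2·(-442) + 5·519 = 1656
  P = 15 − 3·519 + 5·1656 = 6738
Policy A (L + 39, Q + 69):
  C = 83
  L = -27 − 5·83 (+39 from intervention) = -403
  Q = 270 + 3·83 (+69 from intervention) = 588
  D = -55 + 2·(-403) + 5·588 = 2079
  P = 15 − 3·588 + 5·2079 = 8646
ΔP = 8646 − 6738 = 1908; ΔD = 2079 − 1656 = 423
Score = (-3)·1908 + 5·423 = -3609

-3609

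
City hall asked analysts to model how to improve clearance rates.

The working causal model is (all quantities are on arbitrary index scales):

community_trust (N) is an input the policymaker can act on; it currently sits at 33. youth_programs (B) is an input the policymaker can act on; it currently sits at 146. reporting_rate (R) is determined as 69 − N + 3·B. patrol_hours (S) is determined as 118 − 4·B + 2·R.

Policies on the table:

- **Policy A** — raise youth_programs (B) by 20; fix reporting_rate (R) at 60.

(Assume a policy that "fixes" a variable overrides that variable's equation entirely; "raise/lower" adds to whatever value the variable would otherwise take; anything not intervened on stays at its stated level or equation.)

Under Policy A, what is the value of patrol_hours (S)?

Policy A (B + 20, R := 60):
  N = 33
  B = 146 + 20 = 166
  R = 60
  S = 118 − 4·166 + 2·60 = -426

-426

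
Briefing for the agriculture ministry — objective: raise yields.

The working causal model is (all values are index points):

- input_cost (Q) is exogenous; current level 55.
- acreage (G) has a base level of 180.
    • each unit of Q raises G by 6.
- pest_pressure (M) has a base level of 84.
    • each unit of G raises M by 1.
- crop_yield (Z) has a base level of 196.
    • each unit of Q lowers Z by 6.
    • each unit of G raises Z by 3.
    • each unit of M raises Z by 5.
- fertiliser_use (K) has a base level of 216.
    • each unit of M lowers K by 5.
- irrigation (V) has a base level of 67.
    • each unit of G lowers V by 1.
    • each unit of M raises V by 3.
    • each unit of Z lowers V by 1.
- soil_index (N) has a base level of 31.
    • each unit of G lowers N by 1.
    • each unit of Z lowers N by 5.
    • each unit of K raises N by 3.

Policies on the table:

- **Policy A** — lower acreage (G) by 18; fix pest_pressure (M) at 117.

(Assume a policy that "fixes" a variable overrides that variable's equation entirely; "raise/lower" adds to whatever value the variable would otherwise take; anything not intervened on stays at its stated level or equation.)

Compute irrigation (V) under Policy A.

-2001

Policy A (G − 18, M := 117):
  Q = 55
  G = 180 + 6·55 (−18 from intervention) = 492
  M = 117
  Z = 196 − 6·55 + 3·492 + 5·117 = 1927
  V = 67 − 492 + 3·117 − 1927 = -2001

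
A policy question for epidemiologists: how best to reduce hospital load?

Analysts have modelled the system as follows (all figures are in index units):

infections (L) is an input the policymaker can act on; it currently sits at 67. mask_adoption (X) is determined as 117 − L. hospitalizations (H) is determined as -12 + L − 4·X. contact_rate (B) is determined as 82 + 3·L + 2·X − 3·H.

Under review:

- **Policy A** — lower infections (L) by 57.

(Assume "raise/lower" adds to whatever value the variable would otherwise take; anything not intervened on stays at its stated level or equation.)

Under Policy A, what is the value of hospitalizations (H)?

-430

Policy A (L − 57):
  L = 67 − 57 = 10
  X = 117 − 10 = 107
  H = -12 + 10 − 4·107 = -430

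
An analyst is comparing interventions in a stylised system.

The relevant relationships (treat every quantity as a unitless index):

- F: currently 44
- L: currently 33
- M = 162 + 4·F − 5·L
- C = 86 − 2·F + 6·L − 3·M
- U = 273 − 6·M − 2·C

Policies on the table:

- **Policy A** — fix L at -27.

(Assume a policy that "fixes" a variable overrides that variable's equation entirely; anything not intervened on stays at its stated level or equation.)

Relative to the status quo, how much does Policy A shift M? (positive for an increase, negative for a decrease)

300

Baseline:
  F = 44
  L = 33
  M = 162 + 4·44 − 5·33 = 173
Policy A (L := -27):
  F = 44
  L = -27
  M = 162 + 4·44 − 5·(-27) = 473
Change in M: 473 − 173 = 300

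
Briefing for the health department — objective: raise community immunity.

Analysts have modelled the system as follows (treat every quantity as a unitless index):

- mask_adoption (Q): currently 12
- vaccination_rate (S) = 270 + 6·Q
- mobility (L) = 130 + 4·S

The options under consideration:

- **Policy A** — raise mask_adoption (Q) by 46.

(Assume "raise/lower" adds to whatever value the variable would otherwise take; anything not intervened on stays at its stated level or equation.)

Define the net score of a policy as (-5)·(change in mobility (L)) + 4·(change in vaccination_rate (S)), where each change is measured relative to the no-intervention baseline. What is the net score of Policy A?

-4416

Baseline:
  Q = 12
  S = 270 + 6·12 = 342
  L = 130 + 4·342 = 1498
Policy A (Q + 46):
  Q = 12 + 46 = 58
  S = 270 + 6·58 = 618
  L = 130 + 4·618 = 2602
ΔL = 2602 − 1498 = 1104; ΔS = 618 − 342 = 276
Score = (-5)·1104 + 4·276 = -4416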